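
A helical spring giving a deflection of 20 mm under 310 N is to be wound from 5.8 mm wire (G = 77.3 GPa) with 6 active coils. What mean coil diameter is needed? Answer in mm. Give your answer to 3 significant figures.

49.0 mm

Required rate k = F/δ = 310/20 = 15.5 N/mm
D = (Gd⁴/(8N_a·k))^(1/3) = (77.3×10³·5.8⁴/(8·6·15.5))^(1/3)
  = (117576)^(1/3) = 48.9899 mm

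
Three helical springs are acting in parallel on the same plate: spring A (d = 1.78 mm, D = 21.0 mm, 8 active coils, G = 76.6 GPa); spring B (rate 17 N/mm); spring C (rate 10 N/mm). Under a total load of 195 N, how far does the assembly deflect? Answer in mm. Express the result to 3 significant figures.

6.89 mm

k_A = Gd⁴/(8D³N_a) = (76.6×10³)(1.78⁴)/(8·21.0³·8) = 1.2974 N/mm
Parallel: k_eq = 1.2974 + 17 + 10 = 28.297 N/mm
δ = F/k_eq = 195/28.297 = 6.8911 mm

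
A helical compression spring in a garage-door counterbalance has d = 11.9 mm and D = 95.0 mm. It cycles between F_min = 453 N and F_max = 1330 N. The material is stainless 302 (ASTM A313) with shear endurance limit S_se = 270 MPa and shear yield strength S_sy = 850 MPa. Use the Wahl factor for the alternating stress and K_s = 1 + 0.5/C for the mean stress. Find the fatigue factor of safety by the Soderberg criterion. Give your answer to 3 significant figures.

C = D/d = 95.0/11.9 = 7.9832; K_W = (4C−1)/(4C−4)+0.615/C = 1.1844; K_s = 1+0.5/C = 1.0626
F_a = (F_max−F_min)/2 = 438.5 N; F_m = (F_max+F_min)/2 = 891.5 N
τ_a = K_W·8F_aD/(πd³) = 1.1844 × 62.95 = 74.56 MPa
τ_m = K_s·8F_mD/(πd³) = 1.0626 × 127.98 = 136 MPa
Soderberg: 1/n_f = τ_a/S_se + τ_m/S_sy = 74.56/270 + 136/850 = 0.27615 + 0.16000 = 0.43614
n_f = 1/0.43614 = 2.293

2.29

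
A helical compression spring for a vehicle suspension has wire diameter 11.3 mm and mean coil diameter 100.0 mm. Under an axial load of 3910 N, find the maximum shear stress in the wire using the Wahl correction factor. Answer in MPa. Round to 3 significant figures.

Spring index C = D/d = 100.0/11.3 = 8.8496
K_W = (4C−1)/(4C−4) + 0.615/C = 34.398/31.398 + 0.0695 = 1.1650
τ₀ = 8FD/(πd³) = 8·3910·100.0/(π·11.3³) = 3.128e+06/4533 = 690.05 MPa
τ_max = K·τ₀ = 1.1650 × 690.05 = 803.94 MPa

804 MPa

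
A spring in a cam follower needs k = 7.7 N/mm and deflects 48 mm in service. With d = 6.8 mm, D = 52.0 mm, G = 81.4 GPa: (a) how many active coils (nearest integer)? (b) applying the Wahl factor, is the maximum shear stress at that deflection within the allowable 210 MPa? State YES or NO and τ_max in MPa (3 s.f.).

N_a = Gd⁴/(8D³k) = (81.4×10³)(6.8⁴)/(8·52.0³·7.7) = 20.09 → N_a = 20
Actual rate k = Gd⁴/(8D³·20) = 7.7362 N/mm
Working load F = kδ = 7.7362·48 = 371.34 N
C = 52.0/6.8 = 7.6471; K_W = (4C−1)/(4C−4)+0.615/C = 1.1933
τ_max = K_W·8FD/(πd³) = 1.1933·156.38 = 186.6 MPa
τ_max ≤ 210 MPa → acceptable

(a) 20 coils; (b) YES, τ_max = 187 MPa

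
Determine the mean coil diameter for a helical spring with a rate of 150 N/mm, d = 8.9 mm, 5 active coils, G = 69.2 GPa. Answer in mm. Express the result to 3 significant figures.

D = (Gd⁴/(8N_a·k))^(1/3) = (69.2×10³·8.9⁴/(8·5·150))^(1/3)
  = (72362.7)^(1/3) = 41.6714 mm

41.7 mm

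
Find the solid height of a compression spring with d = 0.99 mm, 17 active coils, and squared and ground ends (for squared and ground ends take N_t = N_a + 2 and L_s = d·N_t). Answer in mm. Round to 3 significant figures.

18.8 mm

squared and ground ends: N_t = N_a + 2 = 17 + 2 = 19
L_s = d·N_t = 0.99 × 19 = 18.81 mm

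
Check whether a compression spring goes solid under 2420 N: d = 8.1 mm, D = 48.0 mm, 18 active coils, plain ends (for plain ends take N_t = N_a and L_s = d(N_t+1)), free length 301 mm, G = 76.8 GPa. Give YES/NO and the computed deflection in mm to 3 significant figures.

NO, δ = 117 mm

k = Gd⁴/(8D³N_a) = (76.8×10³)(8.1⁴)/(8·48.0³·18) = 20.759 N/mm
N_t = 18; L_s = 8.1·19 = 153.9 mm; δ_solid = L₀ − L_s = 301 − 153.9 = 147.1 mm
δ = F/k = 2420/20.759 = 116.57 mm
δ < δ_solid → spring does not go solid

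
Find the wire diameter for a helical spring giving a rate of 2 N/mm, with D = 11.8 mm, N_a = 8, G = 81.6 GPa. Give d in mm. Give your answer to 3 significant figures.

1.27 mm

d = (8D³N_a·k / G)^(1/4) = (8·11.8³·8·2 / (81.6×10³))^0.25
  = (2.5773)^0.25 = 1.2670 mm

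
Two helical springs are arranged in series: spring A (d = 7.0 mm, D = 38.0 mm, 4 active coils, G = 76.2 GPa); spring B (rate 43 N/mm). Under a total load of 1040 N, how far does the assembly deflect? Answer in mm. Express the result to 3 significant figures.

k_A = Gd⁴/(8D³N_a) = (76.2×10³)(7.0⁴)/(8·38.0³·4) = 104.19 N/mm
Series: 1/k_eq = 1/104.19 + 1/43 = 0.032853; k_eq = 30.438 N/mm
δ = F/k_eq = 1040/30.438 = 34.167 mm

34.2 mm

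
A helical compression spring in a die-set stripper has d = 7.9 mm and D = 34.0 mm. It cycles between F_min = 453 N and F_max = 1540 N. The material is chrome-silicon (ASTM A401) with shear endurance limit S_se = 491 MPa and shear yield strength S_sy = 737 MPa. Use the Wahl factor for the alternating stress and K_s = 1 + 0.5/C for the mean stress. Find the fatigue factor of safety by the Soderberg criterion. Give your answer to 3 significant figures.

C = D/d = 34.0/7.9 = 4.3038; K_W = (4C−1)/(4C−4)+0.615/C = 1.3699; K_s = 1+0.5/C = 1.1162
F_a = (F_max−F_min)/2 = 543.5 N; F_m = (F_max+F_min)/2 = 996.5 N
τ_a = K_W·8F_aD/(πd³) = 1.3699 × 95.442 = 130.75 MPa
τ_m = K_s·8F_mD/(πd³) = 1.1162 × 174.99 = 195.32 MPa
Soderberg: 1/n_f = τ_a/S_se + τ_m/S_sy = 130.75/491 + 195.32/737 = 0.26629 + 0.26502 = 0.53131
n_f = 1/0.53131 = 1.882

1.88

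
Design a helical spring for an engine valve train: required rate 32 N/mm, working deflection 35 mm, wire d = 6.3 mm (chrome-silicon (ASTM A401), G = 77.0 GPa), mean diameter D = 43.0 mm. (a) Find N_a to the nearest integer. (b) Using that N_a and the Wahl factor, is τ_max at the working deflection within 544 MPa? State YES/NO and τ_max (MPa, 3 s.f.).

N_a = Gd⁴/(8D³k) = (77.0×10³)(6.3⁴)/(8·43.0³·32) = 5.959 → N_a = 6
Actual rate k = Gd⁴/(8D³·6) = 31.784 N/mm
Working load F = kδ = 31.784·35 = 1112.4 N
C = 43.0/6.3 = 6.8254; K_W = (4C−1)/(4C−4)+0.615/C = 1.2189
τ_max = K_W·8FD/(πd³) = 1.2189·487.15 = 593.76 MPa
τ_max > 544 MPa → exceeds allowable

(a) 6 coils; (b) NO, τ_max = 594 MPa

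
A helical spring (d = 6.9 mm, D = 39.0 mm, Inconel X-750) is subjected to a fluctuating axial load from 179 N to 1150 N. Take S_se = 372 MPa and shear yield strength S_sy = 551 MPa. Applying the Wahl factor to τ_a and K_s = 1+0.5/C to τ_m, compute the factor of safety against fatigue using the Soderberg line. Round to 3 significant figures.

1.11

C = D/d = 39.0/6.9 = 5.6522; K_W = (4C−1)/(4C−4)+0.615/C = 1.2700; K_s = 1+0.5/C = 1.0885
F_a = (F_max−F_min)/2 = 485.5 N; F_m = (F_max+F_min)/2 = 664.5 N
τ_a = K_W·8F_aD/(πd³) = 1.2700 × 146.77 = 186.41 MPa
τ_m = K_s·8F_mD/(πd³) = 1.0885 × 200.89 = 218.66 MPa
Soderberg: 1/n_f = τ_a/S_se + τ_m/S_sy = 186.41/372 + 218.66/551 = 0.50109 + 0.39684 = 0.89793
n_f = 1/0.89793 = 1.114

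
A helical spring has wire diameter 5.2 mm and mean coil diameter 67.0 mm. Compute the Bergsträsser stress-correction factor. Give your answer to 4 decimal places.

1.1030

C = D/d = 67.0/5.2 = 12.8846
K_B = (4C+2)/(4C−3) = 53.538/48.538 = 1.1030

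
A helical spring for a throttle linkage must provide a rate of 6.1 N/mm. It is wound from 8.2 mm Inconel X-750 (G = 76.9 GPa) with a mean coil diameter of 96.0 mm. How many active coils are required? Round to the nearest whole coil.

N_a = Gd⁴/(8D³k) = (76.9×10³ × 8.2⁴)/(8 × 96.0³ × 6.1)
    = 3.47682e+08 / 4.31751e+07 = 8.053 → 8 coils

8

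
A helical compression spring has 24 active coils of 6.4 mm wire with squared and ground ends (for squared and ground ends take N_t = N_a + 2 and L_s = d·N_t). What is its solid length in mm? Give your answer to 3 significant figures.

squared and ground ends: N_t = N_a + 2 = 24 + 2 = 26
L_s = d·N_t = 6.4 × 26 = 166.4 mm

166 mm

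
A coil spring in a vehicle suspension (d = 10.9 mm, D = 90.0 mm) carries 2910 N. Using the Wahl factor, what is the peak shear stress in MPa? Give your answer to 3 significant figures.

Spring index C = D/d = 90.0/10.9 = 8.2569
K_W = (4C−1)/(4C−4) + 0.615/C = 32.028/29.028 + 0.0745 = 1.1778
τ₀ = 8FD/(πd³) = 8·2910·90.0/(π·10.9³) = 2.0952e+06/4068.5 = 514.99 MPa
τ_max = K·τ₀ = 1.1778 × 514.99 = 606.57 MPa

607 MPa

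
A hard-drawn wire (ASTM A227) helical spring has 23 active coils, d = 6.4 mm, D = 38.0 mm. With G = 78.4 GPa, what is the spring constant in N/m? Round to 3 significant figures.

k = Gd⁴/(8D³N_a) = (78.4×10³ × 6.4⁴) / (8 × 38.0³ × 23)
  = 1.31533e+08 / 1.00964e+07 = 13.028 N/mm = 13028 N/m

13000 N/m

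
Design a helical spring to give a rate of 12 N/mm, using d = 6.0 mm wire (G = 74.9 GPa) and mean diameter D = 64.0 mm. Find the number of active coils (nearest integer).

4

N_a = Gd⁴/(8D³k) = (74.9×10³ × 6.0⁴)/(8 × 64.0³ × 12)
    = 9.70704e+07 / 2.51658e+07 = 3.857 → 4 coils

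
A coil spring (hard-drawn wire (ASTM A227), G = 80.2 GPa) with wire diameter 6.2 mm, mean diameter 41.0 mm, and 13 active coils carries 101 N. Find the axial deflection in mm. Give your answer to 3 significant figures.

6.11 mm

k = Gd⁴/(8D³N_a) = (80.2×10³)(6.2⁴)/(8·41.0³·13) = 16.533 N/mm
δ = F/k = 101 / 16.533 = 6.1089 mm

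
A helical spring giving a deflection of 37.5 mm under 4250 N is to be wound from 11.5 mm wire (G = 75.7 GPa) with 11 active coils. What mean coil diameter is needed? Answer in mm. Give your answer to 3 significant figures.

51.0 mm

Required rate k = F/δ = 4250/37.5 = 113.33 N/mm
D = (Gd⁴/(8N_a·k))^(1/3) = (75.7×10³·11.5⁴/(8·11·113.33))^(1/3)
  = (132754)^(1/3) = 51.0132 mm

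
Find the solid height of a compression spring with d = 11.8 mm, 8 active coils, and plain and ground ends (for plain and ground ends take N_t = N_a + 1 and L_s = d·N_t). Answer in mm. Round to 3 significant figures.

106 mm

plain and ground ends: N_t = N_a + 1 = 8 + 1 = 9
L_s = d·N_t = 11.8 × 9 = 106.2 mm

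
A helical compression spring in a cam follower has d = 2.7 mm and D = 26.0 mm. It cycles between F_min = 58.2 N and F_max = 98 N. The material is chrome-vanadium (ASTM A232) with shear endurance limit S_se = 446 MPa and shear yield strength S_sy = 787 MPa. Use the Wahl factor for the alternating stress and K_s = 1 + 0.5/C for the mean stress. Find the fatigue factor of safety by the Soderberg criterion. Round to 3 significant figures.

1.91

C = D/d = 26.0/2.7 = 9.6296; K_W = (4C−1)/(4C−4)+0.615/C = 1.1508; K_s = 1+0.5/C = 1.0519
F_a = (F_max−F_min)/2 = 19.9 N; F_m = (F_max+F_min)/2 = 78.1 N
τ_a = K_W·8F_aD/(πd³) = 1.1508 × 66.938 = 77.031 MPa
τ_m = K_s·8F_mD/(πd³) = 1.0519 × 262.71 = 276.35 MPa
Soderberg: 1/n_f = τ_a/S_se + τ_m/S_sy = 77.031/446 + 276.35/787 = 0.17272 + 0.35114 = 0.52386
n_f = 1/0.52386 = 1.909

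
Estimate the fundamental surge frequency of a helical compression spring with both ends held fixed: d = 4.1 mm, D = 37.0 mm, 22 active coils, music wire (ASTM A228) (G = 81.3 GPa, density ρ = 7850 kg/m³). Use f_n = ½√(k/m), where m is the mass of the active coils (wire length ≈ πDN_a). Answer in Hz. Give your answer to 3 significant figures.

49.3 Hz

k = Gd⁴/(8D³N_a) = (81.3×10³)(4.1⁴)/(8·37.0³·22) = 2.577 N/mm = 2577 N/m
Wire length L = πDN_a = π·37.0·22 = 2557.3 mm
m = ρ·(πd²/4)·L = 7850 × 13.203×10⁻⁶ m² × 2.5573 m = 0.26503 kg
f_n = ½√(k/m) = 0.5·√(2577/0.26503) = 0.5·√(9723.1) = 49.303 Hz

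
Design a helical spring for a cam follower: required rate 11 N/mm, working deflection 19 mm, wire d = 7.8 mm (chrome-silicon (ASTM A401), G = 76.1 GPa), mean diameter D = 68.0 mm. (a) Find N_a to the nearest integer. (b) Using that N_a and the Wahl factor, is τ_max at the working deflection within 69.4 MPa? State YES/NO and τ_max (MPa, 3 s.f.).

N_a = Gd⁴/(8D³k) = (76.1×10³)(7.8⁴)/(8·68.0³·11) = 10.18 → N_a = 10
Actual rate k = Gd⁴/(8D³·10) = 11.198 N/mm
Working load F = kδ = 11.198·19 = 212.76 N
C = 68.0/7.8 = 8.7179; K_W = (4C−1)/(4C−4)+0.615/C = 1.1677
τ_max = K_W·8FD/(πd³) = 1.1677·77.636 = 90.658 MPa
τ_max > 69.4 MPa → exceeds allowable

(a) 10 coils; (b) NO, τ_max = 90.7 MPa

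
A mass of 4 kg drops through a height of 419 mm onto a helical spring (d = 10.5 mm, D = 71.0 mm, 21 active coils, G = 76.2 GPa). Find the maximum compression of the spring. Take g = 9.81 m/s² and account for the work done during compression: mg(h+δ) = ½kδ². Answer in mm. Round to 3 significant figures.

48.8 mm

k = Gd⁴/(8D³N_a) = (76.2×10³)(10.5⁴)/(8·71.0³·21) = 15.404 N/mm
W = mg = 4 × 9.81 = 39.24 N
½kδ² − Wδ − Wh = 0 → δ = (W + √(W² + 2kWh))/k
δ = (39.24 + √(1539.8 + 506525))/15.404 = (39.24 + 712.79)/15.404 = 48.821 mm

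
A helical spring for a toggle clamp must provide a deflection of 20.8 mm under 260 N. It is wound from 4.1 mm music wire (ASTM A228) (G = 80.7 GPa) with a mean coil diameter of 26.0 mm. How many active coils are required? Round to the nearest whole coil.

Required rate k = F/δ = 260/20.8 = 12.5 N/mm
N_a = Gd⁴/(8D³k) = (80.7×10³ × 4.1⁴)/(8 × 26.0³ × 12.5)
    = 2.28039e+07 / 1.7576e+06 = 12.97 → 13 coils

13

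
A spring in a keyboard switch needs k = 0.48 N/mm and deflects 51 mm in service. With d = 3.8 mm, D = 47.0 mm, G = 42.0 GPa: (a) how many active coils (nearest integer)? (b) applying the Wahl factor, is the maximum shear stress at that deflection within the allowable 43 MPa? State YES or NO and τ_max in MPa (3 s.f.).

N_a = Gd⁴/(8D³k) = (42.0×10³)(3.8⁴)/(8·47.0³·0.48) = 21.97 → N_a = 22
Actual rate k = Gd⁴/(8D³·22) = 0.47927 N/mm
Working load F = kδ = 0.47927·51 = 24.443 N
C = 47.0/3.8 = 12.3684; K_W = (4C−1)/(4C−4)+0.615/C = 1.1157
τ_max = K_W·8FD/(πd³) = 1.1157·53.313 = 59.481 MPa
τ_max > 43 MPa → exceeds allowable

(a) 22 coils; (b) NO, τ_max = 59.5 MPa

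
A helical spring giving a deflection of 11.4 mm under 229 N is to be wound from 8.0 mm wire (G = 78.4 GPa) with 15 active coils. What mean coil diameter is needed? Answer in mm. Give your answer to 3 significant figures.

Required rate k = F/δ = 229/11.4 = 20.088 N/mm
D = (Gd⁴/(8N_a·k))^(1/3) = (78.4×10³·8.0⁴/(8·15·20.088))^(1/3)
  = (133218)^(1/3) = 51.0726 mm

51.1 mm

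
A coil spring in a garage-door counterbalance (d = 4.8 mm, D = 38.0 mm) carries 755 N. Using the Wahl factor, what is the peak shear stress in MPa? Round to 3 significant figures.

Spring index C = D/d = 38.0/4.8 = 7.9167
K_W = (4C−1)/(4C−4) + 0.615/C = 30.667/27.667 + 0.0777 = 1.1861
τ₀ = 8FD/(πd³) = 8·755·38.0/(π·4.8³) = 229520/347.44 = 660.61 MPa
τ_max = K·τ₀ = 1.1861 × 660.61 = 783.56 MPa

784 MPa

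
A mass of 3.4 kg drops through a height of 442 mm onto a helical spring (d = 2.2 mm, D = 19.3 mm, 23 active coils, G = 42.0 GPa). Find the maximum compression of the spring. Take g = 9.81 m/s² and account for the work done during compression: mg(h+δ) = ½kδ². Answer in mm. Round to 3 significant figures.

249 mm

k = Gd⁴/(8D³N_a) = (42.0×10³)(2.2⁴)/(8·19.3³·23) = 0.74379 N/mm
W = mg = 3.4 × 9.81 = 33.354 N
½kδ² − Wδ − Wh = 0 → δ = (W + √(W² + 2kWh))/k
δ = (33.354 + √(1112.5 + 21930.6))/0.74379 = (33.354 + 151.8)/0.74379 = 248.93 mm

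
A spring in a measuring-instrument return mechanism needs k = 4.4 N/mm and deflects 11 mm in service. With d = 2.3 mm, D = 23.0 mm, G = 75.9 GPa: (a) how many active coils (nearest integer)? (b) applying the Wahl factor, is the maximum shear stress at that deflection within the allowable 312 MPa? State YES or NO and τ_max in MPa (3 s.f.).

N_a = Gd⁴/(8D³k) = (75.9×10³)(2.3⁴)/(8·23.0³·4.4) = 4.959 → N_a = 5
Actual rate k = Gd⁴/(8D³·5) = 4.3642 N/mm
Working load F = kδ = 4.3642·11 = 48.007 N
C = 23.0/2.3 = 10.0000; K_W = (4C−1)/(4C−4)+0.615/C = 1.1448
τ_max = K_W·8FD/(πd³) = 1.1448·231.09 = 264.56 MPa
τ_max ≤ 312 MPa → acceptable

(a) 5 coils; (b) YES, τ_max = 265 MPa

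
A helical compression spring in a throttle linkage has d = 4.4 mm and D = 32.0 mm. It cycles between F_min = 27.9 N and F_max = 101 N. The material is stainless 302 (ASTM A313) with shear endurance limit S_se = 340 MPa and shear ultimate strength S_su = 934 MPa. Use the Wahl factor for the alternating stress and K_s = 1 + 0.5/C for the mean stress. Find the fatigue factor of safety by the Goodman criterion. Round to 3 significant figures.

C = D/d = 32.0/4.4 = 7.2727; K_W = (4C−1)/(4C−4)+0.615/C = 1.2041; K_s = 1+0.5/C = 1.0688
F_a = (F_max−F_min)/2 = 36.55 N; F_m = (F_max+F_min)/2 = 64.45 N
τ_a = K_W·8F_aD/(πd³) = 1.2041 × 34.964 = 42.101 MPa
τ_m = K_s·8F_mD/(πd³) = 1.0688 × 61.653 = 65.892 MPa
Goodman: 1/n_f = τ_a/S_se + τ_m/S_su = 42.101/340 + 65.892/934 = 0.12383 + 0.07055 = 0.19437
n_f = 1/0.19437 = 5.145

5.14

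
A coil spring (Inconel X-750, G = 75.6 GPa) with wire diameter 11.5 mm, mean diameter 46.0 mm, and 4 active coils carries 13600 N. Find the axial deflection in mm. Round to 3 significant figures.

32.0 mm

k = Gd⁴/(8D³N_a) = (75.6×10³)(11.5⁴)/(8·46.0³·4) = 424.51 N/mm
δ = F/k = 13600 / 424.51 = 32.037 mm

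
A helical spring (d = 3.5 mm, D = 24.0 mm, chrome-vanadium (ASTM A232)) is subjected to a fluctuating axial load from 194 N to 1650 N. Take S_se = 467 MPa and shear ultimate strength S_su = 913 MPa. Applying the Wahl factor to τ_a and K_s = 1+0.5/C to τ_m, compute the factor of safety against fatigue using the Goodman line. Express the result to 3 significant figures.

0.235

C = D/d = 24.0/3.5 = 6.8571; K_W = (4C−1)/(4C−4)+0.615/C = 1.2177; K_s = 1+0.5/C = 1.0729
F_a = (F_max−F_min)/2 = 728 N; F_m = (F_max+F_min)/2 = 922 N
τ_a = K_W·8F_aD/(πd³) = 1.2177 × 1037.7 = 1263.7 MPa
τ_m = K_s·8F_mD/(πd³) = 1.0729 × 1314.3 = 1410.1 MPa
Goodman: 1/n_f = τ_a/S_se + τ_m/S_su = 1263.7/467 + 1410.1/913 = 2.70592 + 1.54445 = 4.2504
n_f = 1/4.2504 = 0.2353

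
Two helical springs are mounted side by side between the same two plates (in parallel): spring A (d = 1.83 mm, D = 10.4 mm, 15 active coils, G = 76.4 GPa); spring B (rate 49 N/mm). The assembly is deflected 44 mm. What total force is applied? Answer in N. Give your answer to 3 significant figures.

2440 N

k_A = Gd⁴/(8D³N_a) = (76.4×10³)(1.83⁴)/(8·10.4³·15) = 6.3477 N/mm
Parallel: k_eq = 6.3477 + 49 = 55.348 N/mm
F = k_eq·δ = 55.348·44 = 2435.3 N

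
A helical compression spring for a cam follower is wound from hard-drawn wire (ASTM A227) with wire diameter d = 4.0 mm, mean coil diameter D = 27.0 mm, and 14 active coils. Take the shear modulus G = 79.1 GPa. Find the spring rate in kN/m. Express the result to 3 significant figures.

k = Gd⁴/(8D³N_a) = (79.1×10³ × 4.0⁴) / (8 × 27.0³ × 14)
  = 2.02496e+07 / 2.2045e+06 = 9.1856 N/mm

9.19 kN/m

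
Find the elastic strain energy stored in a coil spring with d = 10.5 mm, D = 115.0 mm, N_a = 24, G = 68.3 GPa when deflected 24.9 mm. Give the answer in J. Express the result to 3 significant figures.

k = Gd⁴/(8D³N_a) = (68.3×10³)(10.5⁴)/(8·115.0³·24) = 2.843 N/mm
U = ½kδ² = 0.5 × 2.843 × 24.9² = 881.36 N·mm = 0.88136 J

0.881 J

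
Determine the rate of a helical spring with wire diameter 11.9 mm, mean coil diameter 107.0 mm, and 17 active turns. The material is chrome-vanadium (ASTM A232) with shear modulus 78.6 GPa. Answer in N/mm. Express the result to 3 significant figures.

9.46 N/mm

k = Gd⁴/(8D³N_a) = (78.6×10³ × 11.9⁴) / (8 × 107.0³ × 17)
  = 1.5762e+09 / 1.66606e+08 = 9.4606 N/mm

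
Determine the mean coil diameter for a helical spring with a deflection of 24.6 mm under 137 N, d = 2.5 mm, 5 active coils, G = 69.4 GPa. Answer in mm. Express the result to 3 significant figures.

Required rate k = F/δ = 137/24.6 = 5.5691 N/mm
D = (Gd⁴/(8N_a·k))^(1/3) = (69.4×10³·2.5⁴/(8·5·5.5691))^(1/3)
  = (12169.5)^(1/3) = 23.0016 mm

23.0 mm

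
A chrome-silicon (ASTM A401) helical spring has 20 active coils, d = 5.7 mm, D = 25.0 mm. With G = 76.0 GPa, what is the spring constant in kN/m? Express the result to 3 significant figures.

32.1 kN/m

k = Gd⁴/(8D³N_a) = (76.0×10³ × 5.7⁴) / (8 × 25.0³ × 20)
  = 8.02256e+07 / 2.5e+06 = 32.09 N/mm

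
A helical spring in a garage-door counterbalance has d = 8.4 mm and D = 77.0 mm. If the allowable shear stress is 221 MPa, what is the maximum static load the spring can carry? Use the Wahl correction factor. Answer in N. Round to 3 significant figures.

C = D/d = 77.0/8.4 = 9.1667
K_W = (4C−1)/(4C−4) + 0.615/C = 35.667/32.667 + 0.0671 = 1.1589
τ_max = K·8FD/(πd³) → F_max = τ_allow·πd³/(8DK)
F_max = 221·π·8.4³/(8·77.0·1.1589) = 4.1151e+05/713.9 = 576.43 N

576 N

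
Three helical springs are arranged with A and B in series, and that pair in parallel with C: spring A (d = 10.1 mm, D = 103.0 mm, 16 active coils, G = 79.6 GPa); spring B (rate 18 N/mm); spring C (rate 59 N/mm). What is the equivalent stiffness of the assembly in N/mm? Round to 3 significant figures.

63.5 N/mm

k_A = Gd⁴/(8D³N_a) = (79.6×10³)(10.1⁴)/(8·103.0³·16) = 5.9221 N/mm
Springs A,B series: k_AB = 1/(1/5.9221+1/18) = 4.456 N/mm; parallel with C: k_eq = 4.456+59 = 63.456 N/mm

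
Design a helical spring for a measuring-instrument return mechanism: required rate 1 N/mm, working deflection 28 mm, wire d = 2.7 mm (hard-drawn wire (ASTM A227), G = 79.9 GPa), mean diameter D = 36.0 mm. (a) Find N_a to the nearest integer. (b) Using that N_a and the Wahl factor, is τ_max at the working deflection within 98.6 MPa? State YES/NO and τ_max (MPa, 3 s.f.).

N_a = Gd⁴/(8D³k) = (79.9×10³)(2.7⁴)/(8·36.0³·1) = 11.38 → N_a = 11
Actual rate k = Gd⁴/(8D³·11) = 1.0342 N/mm
Working load F = kδ = 1.0342·28 = 28.958 N
C = 36.0/2.7 = 13.3333; K_W = (4C−1)/(4C−4)+0.615/C = 1.1069
τ_max = K_W·8FD/(πd³) = 1.1069·134.87 = 149.29 MPa
τ_max > 98.6 MPa → exceeds allowable

(a) 11 coils; (b) NO, τ_max = 149 MPa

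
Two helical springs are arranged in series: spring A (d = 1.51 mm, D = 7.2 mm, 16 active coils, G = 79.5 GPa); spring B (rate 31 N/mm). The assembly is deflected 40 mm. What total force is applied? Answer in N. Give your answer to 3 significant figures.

271 N

k_A = Gd⁴/(8D³N_a) = (79.5×10³)(1.51⁴)/(8·7.2³·16) = 8.651 N/mm
Series: 1/k_eq = 1/8.651 + 1/31 = 0.14785; k_eq = 6.7636 N/mm
F = k_eq·δ = 6.7636·40 = 270.54 N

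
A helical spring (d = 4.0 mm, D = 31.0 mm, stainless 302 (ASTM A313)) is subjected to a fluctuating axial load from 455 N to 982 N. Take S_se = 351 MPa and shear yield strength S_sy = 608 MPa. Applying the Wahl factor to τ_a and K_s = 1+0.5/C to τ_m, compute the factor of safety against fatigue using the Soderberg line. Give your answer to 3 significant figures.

C = D/d = 31.0/4.0 = 7.7500; K_W = (4C−1)/(4C−4)+0.615/C = 1.1905; K_s = 1+0.5/C = 1.0645
F_a = (F_max−F_min)/2 = 263.5 N; F_m = (F_max+F_min)/2 = 718.5 N
τ_a = K_W·8F_aD/(πd³) = 1.1905 × 325.01 = 386.92 MPa
τ_m = K_s·8F_mD/(πd³) = 1.0645 × 886.23 = 943.41 MPa
Soderberg: 1/n_f = τ_a/S_se + τ_m/S_sy = 386.92/351 + 943.41/608 = 1.10233 + 1.55166 = 2.654
n_f = 1/2.654 = 0.3768

0.377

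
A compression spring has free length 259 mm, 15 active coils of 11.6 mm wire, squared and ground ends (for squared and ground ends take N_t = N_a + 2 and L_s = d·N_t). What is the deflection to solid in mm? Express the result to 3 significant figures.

61.8 mm

N_t = 17; L_s = 11.6·17 = 197.2 mm
δ_solid = L₀ − L_s = 259 − 197.2 = 61.8 mm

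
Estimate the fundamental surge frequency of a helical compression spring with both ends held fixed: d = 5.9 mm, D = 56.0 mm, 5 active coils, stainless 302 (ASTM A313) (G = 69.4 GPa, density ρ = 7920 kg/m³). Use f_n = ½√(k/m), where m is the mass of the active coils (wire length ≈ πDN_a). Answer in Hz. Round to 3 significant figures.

125 Hz

k = Gd⁴/(8D³N_a) = (69.4×10³)(5.9⁴)/(8·56.0³·5) = 11.971 N/mm = 11971 N/m
Wire length L = πDN_a = π·56.0·5 = 879.65 mm
m = ρ·(πd²/4)·L = 7920 × 27.34×10⁻⁶ m² × 0.87965 m = 0.19047 kg
f_n = ½√(k/m) = 0.5·√(11971/0.19047) = 0.5·√(62852) = 125.35 Hz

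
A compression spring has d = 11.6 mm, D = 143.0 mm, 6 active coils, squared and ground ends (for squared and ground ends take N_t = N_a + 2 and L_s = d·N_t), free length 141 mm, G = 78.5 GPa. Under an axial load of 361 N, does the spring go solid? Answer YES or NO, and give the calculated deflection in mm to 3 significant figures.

k = Gd⁴/(8D³N_a) = (78.5×10³)(11.6⁴)/(8·143.0³·6) = 10.126 N/mm
N_t = 8; L_s = 11.6·8 = 92.8 mm; δ_solid = L₀ − L_s = 141 − 92.8 = 48.2 mm
δ = F/k = 361/10.126 = 35.65 mm
δ < δ_solid → spring does not go solid

NO, δ = 35.6 mm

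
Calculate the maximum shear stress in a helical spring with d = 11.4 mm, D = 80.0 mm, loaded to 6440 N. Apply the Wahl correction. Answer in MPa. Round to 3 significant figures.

1070 MPa

Spring index C = D/d = 80.0/11.4 = 7.0175
K_W = (4C−1)/(4C−4) + 0.615/C = 27.070/24.070 + 0.0876 = 1.2123
τ₀ = 8FD/(πd³) = 8·6440·80.0/(π·11.4³) = 4.1216e+06/4654.4 = 885.53 MPa
τ_max = K·τ₀ = 1.2123 × 885.53 = 1073.5 MPa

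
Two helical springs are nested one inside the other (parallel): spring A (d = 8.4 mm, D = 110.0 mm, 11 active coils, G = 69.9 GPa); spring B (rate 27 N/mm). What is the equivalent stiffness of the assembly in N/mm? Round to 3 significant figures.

30.0 N/mm

k_A = Gd⁴/(8D³N_a) = (69.9×10³)(8.4⁴)/(8·110.0³·11) = 2.9712 N/mm
Parallel: k_eq = 2.9712 + 27 = 29.971 N/mm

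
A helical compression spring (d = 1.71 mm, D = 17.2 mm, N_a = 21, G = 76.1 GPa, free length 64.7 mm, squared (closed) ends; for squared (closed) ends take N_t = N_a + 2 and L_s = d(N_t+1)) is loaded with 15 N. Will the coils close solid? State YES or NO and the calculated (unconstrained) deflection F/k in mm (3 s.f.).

NO, δ = 19.7 mm

k = Gd⁴/(8D³N_a) = (76.1×10³)(1.71⁴)/(8·17.2³·21) = 0.76116 N/mm
N_t = 23; L_s = 1.71·24 = 41.04 mm; δ_solid = L₀ − L_s = 64.7 − 41.04 = 23.66 mm
δ = F/k = 15/0.76116 = 19.707 mm
δ < δ_solid → spring does not go solid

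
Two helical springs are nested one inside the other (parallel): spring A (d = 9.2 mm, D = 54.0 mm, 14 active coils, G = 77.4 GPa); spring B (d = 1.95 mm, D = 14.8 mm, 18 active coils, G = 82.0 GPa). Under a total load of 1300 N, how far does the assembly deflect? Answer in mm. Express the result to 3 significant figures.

38.3 mm

k_A = Gd⁴/(8D³N_a) = (77.4×10³)(9.2⁴)/(8·54.0³·14) = 31.441 N/mm
k_B = Gd⁴/(8D³N_a) = (82.0×10³)(1.95⁴)/(8·14.8³·18) = 2.5398 N/mm
Parallel: k_eq = 31.441 + 2.5398 = 33.981 N/mm
δ = F/k_eq = 1300/33.981 = 38.257 mm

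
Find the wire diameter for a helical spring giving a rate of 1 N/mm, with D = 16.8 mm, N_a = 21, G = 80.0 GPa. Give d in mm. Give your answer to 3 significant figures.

d = (8D³N_a·k / G)^(1/4) = (8·16.8³·21·1 / (80.0×10³))^0.25
  = (9.9574)^0.25 = 1.7764 mm

1.78 mm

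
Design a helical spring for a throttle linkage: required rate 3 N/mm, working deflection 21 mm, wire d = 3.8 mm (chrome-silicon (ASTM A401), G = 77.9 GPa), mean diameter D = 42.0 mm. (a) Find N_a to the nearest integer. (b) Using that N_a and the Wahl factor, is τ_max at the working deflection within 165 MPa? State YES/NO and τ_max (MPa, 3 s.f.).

(a) 9 coils; (b) YES, τ_max = 141 MPa

N_a = Gd⁴/(8D³k) = (77.9×10³)(3.8⁴)/(8·42.0³·3) = 9.135 → N_a = 9
Actual rate k = Gd⁴/(8D³·9) = 3.045 N/mm
Working load F = kδ = 3.045·21 = 63.946 N
C = 42.0/3.8 = 11.0526; K_W = (4C−1)/(4C−4)+0.615/C = 1.1303
τ_max = K_W·8FD/(πd³) = 1.1303·124.64 = 140.87 MPa
τ_max ≤ 165 MPa → acceptable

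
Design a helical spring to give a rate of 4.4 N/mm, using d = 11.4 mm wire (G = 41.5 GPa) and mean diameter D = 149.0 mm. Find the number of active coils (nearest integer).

6

N_a = Gd⁴/(8D³k) = (41.5×10³ × 11.4⁴)/(8 × 149.0³ × 4.4)
    = 7.00918e+08 / 1.1644e+08 = 6.02 → 6 coils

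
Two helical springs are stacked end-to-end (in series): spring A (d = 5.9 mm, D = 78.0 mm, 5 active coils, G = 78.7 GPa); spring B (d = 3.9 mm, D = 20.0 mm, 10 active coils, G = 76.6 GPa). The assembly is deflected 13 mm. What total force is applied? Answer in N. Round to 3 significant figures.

k_A = Gd⁴/(8D³N_a) = (78.7×10³)(5.9⁴)/(8·78.0³·5) = 5.0239 N/mm
k_B = Gd⁴/(8D³N_a) = (76.6×10³)(3.9⁴)/(8·20.0³·10) = 27.689 N/mm
Series: 1/k_eq = 1/5.0239 + 1/27.689 = 0.23516; k_eq = 4.2523 N/mm
F = k_eq·δ = 4.2523·13 = 55.28 N

55.3 N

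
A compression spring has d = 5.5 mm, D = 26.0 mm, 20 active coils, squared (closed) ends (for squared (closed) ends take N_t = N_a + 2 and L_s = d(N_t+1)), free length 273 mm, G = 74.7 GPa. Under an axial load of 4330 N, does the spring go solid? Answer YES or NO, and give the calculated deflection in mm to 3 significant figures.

YES, δ = 178 mm

k = Gd⁴/(8D³N_a) = (74.7×10³)(5.5⁴)/(8·26.0³·20) = 24.307 N/mm
N_t = 22; L_s = 5.5·23 = 126.5 mm; δ_solid = L₀ − L_s = 273 − 126.5 = 146.5 mm
δ = F/k = 4330/24.307 = 178.14 mm
δ ≥ δ_solid → spring goes solid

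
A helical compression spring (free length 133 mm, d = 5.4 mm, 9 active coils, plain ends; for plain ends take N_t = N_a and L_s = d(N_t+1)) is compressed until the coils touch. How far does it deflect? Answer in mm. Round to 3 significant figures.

79.0 mm

N_t = 9; L_s = 5.4·10 = 54 mm
δ_solid = L₀ − L_s = 133 − 54 = 79 mm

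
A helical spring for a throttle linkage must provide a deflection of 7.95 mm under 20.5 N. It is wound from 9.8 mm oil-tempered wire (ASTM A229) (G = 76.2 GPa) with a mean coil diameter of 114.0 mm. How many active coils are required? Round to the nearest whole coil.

Required rate k = F/δ = 20.5/7.95 = 2.5786 N/mm
N_a = Gd⁴/(8D³k) = (76.2×10³ × 9.8⁴)/(8 × 114.0³ × 2.5786)
    = 7.02845e+08 / 3.05627e+07 = 23 → 23 coils

23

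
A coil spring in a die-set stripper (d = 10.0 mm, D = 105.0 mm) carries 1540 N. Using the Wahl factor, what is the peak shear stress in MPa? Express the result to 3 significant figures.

468 MPa

Spring index C = D/d = 105.0/10.0 = 10.5000
K_W = (4C−1)/(4C−4) + 0.615/C = 41.000/38.000 + 0.0586 = 1.1375
τ₀ = 8FD/(πd³) = 8·1540·105.0/(π·10.0³) = 1.2936e+06/3141.6 = 411.77 MPa
τ_max = K·τ₀ = 1.1375 × 411.77 = 468.39 MPa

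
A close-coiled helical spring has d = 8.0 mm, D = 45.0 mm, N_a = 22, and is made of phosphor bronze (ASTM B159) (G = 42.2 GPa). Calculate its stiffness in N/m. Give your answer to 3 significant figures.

k = Gd⁴/(8D³N_a) = (42.2×10³ × 8.0⁴) / (8 × 45.0³ × 22)
  = 1.72851e+08 / 1.6038e+07 = 10.778 N/mm = 10778 N/m

10800 N/m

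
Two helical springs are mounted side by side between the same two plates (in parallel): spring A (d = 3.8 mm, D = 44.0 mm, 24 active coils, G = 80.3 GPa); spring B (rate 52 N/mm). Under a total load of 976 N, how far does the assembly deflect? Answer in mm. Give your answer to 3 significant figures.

18.4 mm

k_A = Gd⁴/(8D³N_a) = (80.3×10³)(3.8⁴)/(8·44.0³·24) = 1.0237 N/mm
Parallel: k_eq = 1.0237 + 52 = 53.024 N/mm
δ = F/k_eq = 976/53.024 = 18.407 mm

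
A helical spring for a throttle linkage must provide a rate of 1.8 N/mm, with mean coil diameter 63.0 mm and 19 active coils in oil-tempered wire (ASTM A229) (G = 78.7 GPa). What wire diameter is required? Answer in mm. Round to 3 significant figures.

d = (8D³N_a·k / G)^(1/4) = (8·63.0³·19·1.8 / (78.7×10³))^0.25
  = (869.29)^0.25 = 5.4299 mm

5.43 mm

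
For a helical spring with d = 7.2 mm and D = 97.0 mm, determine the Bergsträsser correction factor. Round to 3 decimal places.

C = D/d = 97.0/7.2 = 13.4722
K_B = (4C+2)/(4C−3) = 55.889/50.889 = 1.0983

1.098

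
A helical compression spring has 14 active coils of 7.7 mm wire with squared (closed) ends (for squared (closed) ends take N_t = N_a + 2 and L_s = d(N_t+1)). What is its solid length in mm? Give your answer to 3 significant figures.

squared (closed) ends: N_t = N_a + 2 = 14 + 2 = 16
L_s = d·(N_t+1) = 7.7 × 17 = 130.9 mm

131 mm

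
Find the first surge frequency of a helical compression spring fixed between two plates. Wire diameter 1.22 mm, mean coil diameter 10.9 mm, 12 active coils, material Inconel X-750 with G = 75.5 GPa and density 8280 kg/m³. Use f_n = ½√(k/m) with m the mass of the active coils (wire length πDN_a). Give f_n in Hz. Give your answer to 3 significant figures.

k = Gd⁴/(8D³N_a) = (75.5×10³)(1.22⁴)/(8·10.9³·12) = 1.3454 N/mm = 1345.4 N/m
Wire length L = πDN_a = π·10.9·12 = 410.92 mm
m = ρ·(πd²/4)·L = 8280 × 1.169×10⁻⁶ m² × 0.41092 m = 0.0039774 kg
f_n = ½√(k/m) = 0.5·√(1345.4/0.0039774) = 0.5·√(3.3825e+05) = 290.8 Hz

291 Hz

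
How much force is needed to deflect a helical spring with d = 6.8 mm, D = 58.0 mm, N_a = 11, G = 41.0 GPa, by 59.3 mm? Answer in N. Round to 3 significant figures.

k = Gd⁴/(8D³N_a) = (41.0×10³)(6.8⁴)/(8·58.0³·11) = 5.1057 N/mm
F = k·δ = 5.1057 × 59.3 = 302.77 N

303 N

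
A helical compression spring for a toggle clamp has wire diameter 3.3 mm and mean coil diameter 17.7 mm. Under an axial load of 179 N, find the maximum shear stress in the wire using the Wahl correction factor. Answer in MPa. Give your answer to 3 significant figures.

289 MPa

Spring index C = D/d = 17.7/3.3 = 5.3636
K_W = (4C−1)/(4C−4) + 0.615/C = 20.455/17.455 + 0.1147 = 1.2865
τ₀ = 8FD/(πd³) = 8·179·17.7/(π·3.3³) = 25346.4/112.9 = 224.5 MPa
τ_max = K·τ₀ = 1.2865 × 224.5 = 288.83 MPa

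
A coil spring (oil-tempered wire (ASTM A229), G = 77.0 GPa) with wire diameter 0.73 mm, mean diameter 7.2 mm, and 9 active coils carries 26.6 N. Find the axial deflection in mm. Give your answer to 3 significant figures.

32.7 mm

k = Gd⁴/(8D³N_a) = (77.0×10³)(0.73⁴)/(8·7.2³·9) = 0.81368 N/mm
δ = F/k = 26.6 / 0.81368 = 32.691 mm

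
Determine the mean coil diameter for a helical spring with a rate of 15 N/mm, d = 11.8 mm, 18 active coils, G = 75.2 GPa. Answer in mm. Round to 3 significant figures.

87.7 mm

D = (Gd⁴/(8N_a·k))^(1/3) = (75.2×10³·11.8⁴/(8·18·15))^(1/3)
  = (674982)^(1/3) = 87.7197 mm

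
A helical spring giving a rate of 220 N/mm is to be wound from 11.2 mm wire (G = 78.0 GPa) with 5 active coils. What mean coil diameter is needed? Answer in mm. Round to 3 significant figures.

51.9 mm

D = (Gd⁴/(8N_a·k))^(1/3) = (78.0×10³·11.2⁴/(8·5·220))^(1/3)
  = (139471)^(1/3) = 51.8595 mm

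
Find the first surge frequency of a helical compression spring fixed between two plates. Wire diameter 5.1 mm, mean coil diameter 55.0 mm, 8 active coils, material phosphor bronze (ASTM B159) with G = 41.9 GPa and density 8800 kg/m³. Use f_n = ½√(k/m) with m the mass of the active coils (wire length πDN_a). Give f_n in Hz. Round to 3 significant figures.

51.8 Hz

k = Gd⁴/(8D³N_a) = (41.9×10³)(5.1⁴)/(8·55.0³·8) = 2.6621 N/mm = 2662.1 N/m
Wire length L = πDN_a = π·55.0·8 = 1382.3 mm
m = ρ·(πd²/4)·L = 8800 × 20.428×10⁻⁶ m² × 1.3823 m = 0.24849 kg
f_n = ½√(k/m) = 0.5·√(2662.1/0.24849) = 0.5·√(10713) = 51.752 Hz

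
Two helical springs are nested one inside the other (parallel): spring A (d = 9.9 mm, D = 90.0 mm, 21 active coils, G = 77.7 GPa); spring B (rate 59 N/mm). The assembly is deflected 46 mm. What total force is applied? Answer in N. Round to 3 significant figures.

k_A = Gd⁴/(8D³N_a) = (77.7×10³)(9.9⁴)/(8·90.0³·21) = 6.0943 N/mm
Parallel: k_eq = 6.0943 + 59 = 65.094 N/mm
F = k_eq·δ = 65.094·46 = 2994.3 N

2990 N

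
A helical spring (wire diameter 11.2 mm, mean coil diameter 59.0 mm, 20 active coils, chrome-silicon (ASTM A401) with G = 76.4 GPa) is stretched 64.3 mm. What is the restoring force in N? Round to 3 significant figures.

2350 N

k = Gd⁴/(8D³N_a) = (76.4×10³)(11.2⁴)/(8·59.0³·20) = 36.584 N/mm
F = k·δ = 36.584 × 64.3 = 2352.3 N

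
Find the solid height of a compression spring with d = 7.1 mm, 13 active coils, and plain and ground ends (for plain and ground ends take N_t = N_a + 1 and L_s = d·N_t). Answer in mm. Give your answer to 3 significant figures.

plain and ground ends: N_t = N_a + 1 = 13 + 1 = 14
L_s = d·N_t = 7.1 × 14 = 99.4 mm

99.4 mm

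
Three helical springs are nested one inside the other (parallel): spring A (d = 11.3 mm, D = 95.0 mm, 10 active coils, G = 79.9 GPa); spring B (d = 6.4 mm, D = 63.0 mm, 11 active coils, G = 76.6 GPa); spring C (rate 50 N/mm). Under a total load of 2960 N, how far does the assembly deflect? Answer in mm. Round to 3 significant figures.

k_A = Gd⁴/(8D³N_a) = (79.9×10³)(11.3⁴)/(8·95.0³·10) = 18.993 N/mm
k_B = Gd⁴/(8D³N_a) = (76.6×10³)(6.4⁴)/(8·63.0³·11) = 5.8404 N/mm
Parallel: k_eq = 18.993 + 5.8404 + 50 = 74.834 N/mm
δ = F/k_eq = 2960/74.834 = 39.554 mm

39.6 mm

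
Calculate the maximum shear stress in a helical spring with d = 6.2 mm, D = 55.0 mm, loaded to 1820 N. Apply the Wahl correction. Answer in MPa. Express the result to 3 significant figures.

Spring index C = D/d = 55.0/6.2 = 8.8710
K_W = (4C−1)/(4C−4) + 0.615/C = 34.484/31.484 + 0.0693 = 1.1646
τ₀ = 8FD/(πd³) = 8·1820·55.0/(π·6.2³) = 800800/748.73 = 1069.5 MPa
τ_max = K·τ₀ = 1.1646 × 1069.5 = 1245.6 MPa

1250 MPa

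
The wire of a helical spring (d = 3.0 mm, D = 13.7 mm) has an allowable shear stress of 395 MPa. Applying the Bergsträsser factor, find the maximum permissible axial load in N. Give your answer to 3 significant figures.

C = D/d = 13.7/3.0 = 4.5667
K_B = (4C+2)/(4C−3) = 20.267/15.267 = 1.3275
τ_max = K·8FD/(πd³) → F_max = τ_allow·πd³/(8DK)
F_max = 395·π·3.0³/(8·13.7·1.3275) = 33505/145.5 = 230.28 N

230 N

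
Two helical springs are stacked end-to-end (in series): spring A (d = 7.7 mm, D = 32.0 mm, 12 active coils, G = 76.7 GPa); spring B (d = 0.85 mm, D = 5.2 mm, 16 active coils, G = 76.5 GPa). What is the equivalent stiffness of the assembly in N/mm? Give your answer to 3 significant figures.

k_A = Gd⁴/(8D³N_a) = (76.7×10³)(7.7⁴)/(8·32.0³·12) = 85.711 N/mm
k_B = Gd⁴/(8D³N_a) = (76.5×10³)(0.85⁴)/(8·5.2³·16) = 2.2188 N/mm
Series: 1/k_eq = 1/85.711 + 1/2.2188 = 0.46236; k_eq = 2.1628 N/mm

2.16 N/mm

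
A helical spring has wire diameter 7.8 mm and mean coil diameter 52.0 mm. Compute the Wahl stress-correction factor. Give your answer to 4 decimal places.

1.2246

C = D/d = 52.0/7.8 = 6.6667
K_W = (4C−1)/(4C−4) + 0.615/C = 25.667/22.667 + 0.0922 = 1.2246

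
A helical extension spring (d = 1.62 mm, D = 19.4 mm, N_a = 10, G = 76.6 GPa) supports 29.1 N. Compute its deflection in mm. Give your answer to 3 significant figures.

32.2 mm

k = Gd⁴/(8D³N_a) = (76.6×10³)(1.62⁴)/(8·19.4³·10) = 0.90322 N/mm
δ = F/k = 29.1 / 0.90322 = 32.218 mm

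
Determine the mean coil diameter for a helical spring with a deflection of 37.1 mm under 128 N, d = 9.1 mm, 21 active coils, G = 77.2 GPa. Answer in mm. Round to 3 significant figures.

97.0 mm

Required rate k = F/δ = 128/37.1 = 3.4501 N/mm
D = (Gd⁴/(8N_a·k))^(1/3) = (77.2×10³·9.1⁴/(8·21·3.4501))^(1/3)
  = (913351)^(1/3) = 97.0240 mm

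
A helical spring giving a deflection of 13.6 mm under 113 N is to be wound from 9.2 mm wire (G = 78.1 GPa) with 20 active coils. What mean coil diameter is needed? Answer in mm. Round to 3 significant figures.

74.9 mm

Required rate k = F/δ = 113/13.6 = 8.3088 N/mm
D = (Gd⁴/(8N_a·k))^(1/3) = (78.1×10³·9.2⁴/(8·20·8.3088))^(1/3)
  = (420865)^(1/3) = 74.9401 mm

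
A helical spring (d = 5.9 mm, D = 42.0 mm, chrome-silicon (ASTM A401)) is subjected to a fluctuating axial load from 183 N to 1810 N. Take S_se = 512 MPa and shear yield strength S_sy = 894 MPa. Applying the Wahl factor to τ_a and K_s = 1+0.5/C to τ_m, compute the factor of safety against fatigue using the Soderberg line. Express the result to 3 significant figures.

0.617

C = D/d = 42.0/5.9 = 7.1186; K_W = (4C−1)/(4C−4)+0.615/C = 1.2090; K_s = 1+0.5/C = 1.0702
F_a = (F_max−F_min)/2 = 813.5 N; F_m = (F_max+F_min)/2 = 996.5 N
τ_a = K_W·8F_aD/(πd³) = 1.2090 × 423.63 = 512.16 MPa
τ_m = K_s·8F_mD/(πd³) = 1.0702 × 518.93 = 555.38 MPa
Soderberg: 1/n_f = τ_a/S_se + τ_m/S_sy = 512.16/512 + 555.38/894 = 1.00031 + 0.62123 = 1.6215
n_f = 1/1.6215 = 0.6167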